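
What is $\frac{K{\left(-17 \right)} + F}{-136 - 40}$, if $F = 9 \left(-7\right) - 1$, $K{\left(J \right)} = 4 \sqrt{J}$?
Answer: $\frac{4}{11} - \frac{i \sqrt{17}}{44} \approx 0.36364 - 0.093707 i$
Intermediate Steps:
$F = -64$ ($F = -63 - 1 = -64$)
$\frac{K{\left(-17 \right)} + F}{-136 - 40} = \frac{4 \sqrt{-17} - 64}{-136 - 40} = \frac{4 i \sqrt{17} - 64}{-176} = \left(4 i \sqrt{17} - 64\right) \left(- \frac{1}{176}\right) = \left(-64 + 4 i \sqrt{17}\right) \left(- \frac{1}{176}\right) = \frac{4}{11} - \frac{i \sqrt{17}}{44}$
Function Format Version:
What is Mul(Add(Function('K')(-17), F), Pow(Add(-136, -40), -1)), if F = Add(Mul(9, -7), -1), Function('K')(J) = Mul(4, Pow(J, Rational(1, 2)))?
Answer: Add(Rational(4, 11), Mul(Rational(-1, 44), I, Pow(17, Rational(1, 2)))) ≈ Add(0.36364, Mul(-0.093707, I))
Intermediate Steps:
F = -64 (F = Add(-63, -1) = -64)
Mul(Add(Function('K')(-17), F), Pow(Add(-136, -40), -1)) = Mul(Add(Mul(4, Pow(-17, Rational(1, 2))), -64), Pow(Add(-136, -40), -1)) = Mul(Add(Mul(4, Mul(I, Pow(17, Rational(1, 2)))), -64), Pow(-176, -1)) = Mul(Add(Mul(4, I, Pow(17, Rational(1, 2))), -64), Rational(-1, 176)) = Mul(Add(-64, Mul(4, I, Pow(17, Rational(1, 2)))), Rational(-1, 176)) = Add(Rational(4, 11), Mul(Rational(-1, 44), I, Pow(17, Rational(1, 2))))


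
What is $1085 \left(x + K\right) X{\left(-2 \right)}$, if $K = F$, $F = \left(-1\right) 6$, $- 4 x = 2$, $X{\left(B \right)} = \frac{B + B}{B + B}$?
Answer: $- \frac{14105}{2} \approx -7052.5$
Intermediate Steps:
$X{\left(B \right)} = 1$ ($X{\left(B \right)} = \frac{2 B}{2 B} = 2 B \frac{1}{2 B} = 1$)
$x = - \frac{1}{2}$ ($x = \left(- \frac{1}{4}\right) 2 = - \frac{1}{2} \approx -0.5$)
$F = -6$
$K = -6$
$1085 \left(x + K\right) X{\left(-2 \right)} = 1085 \left(- \frac{1}{2} - 6\right) 1 = 1085 \left(\left(- \frac{13}{2}\right) 1\right) = 1085 \left(- \frac{13}{2}\right) = - \frac{14105}{2}$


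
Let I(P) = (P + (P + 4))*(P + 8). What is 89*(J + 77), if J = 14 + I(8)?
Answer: 36579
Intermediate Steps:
I(P) = (4 + 2*P)*(8 + P) (I(P) = (P + (4 + P))*(8 + P) = (4 + 2*P)*(8 + P))
J = 334 (J = 14 + (32 + 2*8² + 20*8) = 14 + (32 + 2*64 + 160) = 14 + (32 + 128 + 160) = 14 + 320 = 334)
89*(J + 77) = 89*(334 + 77) = 89*411 = 36579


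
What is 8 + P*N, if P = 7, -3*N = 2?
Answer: 10/3 ≈ 3.3333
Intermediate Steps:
N = -⅔ (N = -⅓*2 = -⅔ ≈ -0.66667)
8 + P*N = 8 + 7*(-⅔) = 8 - 14/3 = 10/3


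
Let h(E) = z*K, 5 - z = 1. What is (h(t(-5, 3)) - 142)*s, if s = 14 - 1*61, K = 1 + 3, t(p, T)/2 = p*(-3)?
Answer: 5922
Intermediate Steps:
z = 4 (z = 5 - 1*1 = 5 - 1 = 4)
t(p, T) = -6*p (t(p, T) = 2*(p*(-3)) = 2*(-3*p) = -6*p)
K = 4
s = -47 (s = 14 - 61 = -47)
h(E) = 16 (h(E) = 4*4 = 16)
(h(t(-5, 3)) - 142)*s = (16 - 142)*(-47) = -126*(-47) = 5922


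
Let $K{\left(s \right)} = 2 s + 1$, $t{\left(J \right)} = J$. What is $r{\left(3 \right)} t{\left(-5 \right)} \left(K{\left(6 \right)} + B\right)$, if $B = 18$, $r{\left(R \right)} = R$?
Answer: $-465$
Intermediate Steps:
$K{\left(s \right)} = 1 + 2 s$
$r{\left(3 \right)} t{\left(-5 \right)} \left(K{\left(6 \right)} + B\right) = 3 \left(-5\right) \left(\left(1 + 2 \cdot 6\right) + 18\right) = - 15 \left(\left(1 + 12\right) + 18\right) = - 15 \left(13 + 18\right) = \left(-15\right) 31 = -465$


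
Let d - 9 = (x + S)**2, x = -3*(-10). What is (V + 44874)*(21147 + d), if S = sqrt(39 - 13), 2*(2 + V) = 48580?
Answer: 1527235284 + 4149720*sqrt(26) ≈ 1.5484e+9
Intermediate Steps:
V = 24288 (V = -2 + (1/2)*48580 = -2 + 24290 = 24288)
S = sqrt(26) ≈ 5.0990
x = 30
d = 9 + (30 + sqrt(26))**2 ≈ 1240.9
(V + 44874)*(21147 + d) = (24288 + 44874)*(21147 + (935 + 60*sqrt(26))) = 69162*(22082 + 60*sqrt(26)) = 1527235284 + 4149720*sqrt(26)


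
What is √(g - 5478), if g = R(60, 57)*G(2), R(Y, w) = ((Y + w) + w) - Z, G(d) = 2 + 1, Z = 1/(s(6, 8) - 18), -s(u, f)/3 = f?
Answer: I*√971362/14 ≈ 70.398*I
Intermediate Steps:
s(u, f) = -3*f
Z = -1/42 (Z = 1/(-3*8 - 18) = 1/(-24 - 18) = 1/(-42) = -1/42 ≈ -0.023810)
G(d) = 3
R(Y, w) = 1/42 + Y + 2*w (R(Y, w) = ((Y + w) + w) - 1*(-1/42) = (Y + 2*w) + 1/42 = 1/42 + Y + 2*w)
g = 7309/14 (g = (1/42 + 60 + 2*57)*3 = (1/42 + 60 + 114)*3 = (7309/42)*3 = 7309/14 ≈ 522.07)
√(g - 5478) = √(7309/14 - 5478) = √(-69383/14) = I*√971362/14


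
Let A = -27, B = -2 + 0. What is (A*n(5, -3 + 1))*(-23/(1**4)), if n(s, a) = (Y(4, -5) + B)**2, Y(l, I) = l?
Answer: 2484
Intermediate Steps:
B = -2
n(s, a) = 4 (n(s, a) = (4 - 2)**2 = 2**2 = 4)
(A*n(5, -3 + 1))*(-23/(1**4)) = (-27*4)*(-23/(1**4)) = -(-2484)/1 = -(-2484) = -108*(-23) = 2484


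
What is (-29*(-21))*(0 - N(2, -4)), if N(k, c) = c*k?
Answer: 4872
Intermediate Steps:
(-29*(-21))*(0 - N(2, -4)) = (-29*(-21))*(0 - (-4)*2) = 609*(0 - 1*(-8)) = 609*(0 + 8) = 609*8 = 4872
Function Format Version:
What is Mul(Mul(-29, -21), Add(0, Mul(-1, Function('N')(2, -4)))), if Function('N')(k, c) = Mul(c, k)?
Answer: 4872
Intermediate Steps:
Mul(Mul(-29, -21), Add(0, Mul(-1, Function('N')(2, -4)))) = Mul(Mul(-29, -21), Add(0, Mul(-1, Mul(-4, 2)))) = Mul(609, Add(0, Mul(-1, -8))) = Mul(609, Add(0, 8)) = Mul(609, 8) = 4872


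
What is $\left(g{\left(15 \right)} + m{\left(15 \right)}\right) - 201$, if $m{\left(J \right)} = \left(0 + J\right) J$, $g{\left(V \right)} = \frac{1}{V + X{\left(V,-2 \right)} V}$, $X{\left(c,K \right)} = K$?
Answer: $\frac{359}{15} \approx 23.933$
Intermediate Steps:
$g{\left(V \right)} = - \frac{1}{V}$ ($g{\left(V \right)} = \frac{1}{V - 2 V} = \frac{1}{\left(-1\right) V} = - \frac{1}{V}$)
$m{\left(J \right)} = J^{2}$ ($m{\left(J \right)} = J J = J^{2}$)
$\left(g{\left(15 \right)} + m{\left(15 \right)}\right) - 201 = \left(- \frac{1}{15} + 15^{2}\right) - 201 = \left(\left(-1\right) \frac{1}{15} + 225\right) - 201 = \left(- \frac{1}{15} + 225\right) - 201 = \frac{3374}{15} - 201 = \frac{359}{15}$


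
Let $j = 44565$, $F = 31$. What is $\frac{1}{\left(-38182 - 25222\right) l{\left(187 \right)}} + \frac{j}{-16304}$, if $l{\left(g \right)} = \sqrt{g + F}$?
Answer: $- \frac{44565}{16304} - \frac{\sqrt{218}}{13822072} \approx -2.7334$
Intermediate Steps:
$l{\left(g \right)} = \sqrt{31 + g}$ ($l{\left(g \right)} = \sqrt{g + 31} = \sqrt{31 + g}$)
$\frac{1}{\left(-38182 - 25222\right) l{\left(187 \right)}} + \frac{j}{-16304} = \frac{1}{\left(-38182 - 25222\right) \sqrt{31 + 187}} + \frac{44565}{-16304} = \frac{1}{\left(-63404\right) \sqrt{218}} + 44565 \left(- \frac{1}{16304}\right) = - \frac{\frac{1}{218} \sqrt{218}}{63404} - \frac{44565}{16304} = - \frac{\sqrt{218}}{13822072} - \frac{44565}{16304} = - \frac{44565}{16304} - \frac{\sqrt{218}}{13822072}$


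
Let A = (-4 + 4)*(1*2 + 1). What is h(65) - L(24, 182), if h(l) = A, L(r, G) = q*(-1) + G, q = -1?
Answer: -183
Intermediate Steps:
L(r, G) = 1 + G (L(r, G) = -1*(-1) + G = 1 + G)
A = 0 (A = 0*(2 + 1) = 0*3 = 0)
h(l) = 0
h(65) - L(24, 182) = 0 - (1 + 182) = 0 - 1*183 = 0 - 183 = -183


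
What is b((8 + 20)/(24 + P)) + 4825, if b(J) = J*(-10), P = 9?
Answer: 158945/33 ≈ 4816.5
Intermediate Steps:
b(J) = -10*J
b((8 + 20)/(24 + P)) + 4825 = -10*(8 + 20)/(24 + 9) + 4825 = -280/33 + 4825 = 158945/33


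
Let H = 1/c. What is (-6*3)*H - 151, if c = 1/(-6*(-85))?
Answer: -9331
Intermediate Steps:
c = 1/510 (c = -⅙*(-1/85) = 1/510 ≈ 0.0019608)
H = 510 (H = 1/(1/510) = 510)
(-6*3)*H - 151 = -6*3*510 - 151 = -18*510 - 151 = -9180 - 151 = -9331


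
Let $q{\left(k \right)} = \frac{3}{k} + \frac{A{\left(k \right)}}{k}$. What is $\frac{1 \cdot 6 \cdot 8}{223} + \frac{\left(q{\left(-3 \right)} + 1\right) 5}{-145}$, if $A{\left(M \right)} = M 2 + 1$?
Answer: $\frac{3061}{19401} \approx 0.15778$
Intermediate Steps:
$A{\left(M \right)} = 1 + 2 M$ ($A{\left(M \right)} = 2 M + 1 = 1 + 2 M$)
$q{\left(k \right)} = \frac{3}{k} + \frac{1 + 2 k}{k}$
$\frac{1 \cdot 6 \cdot 8}{223} + \frac{\left(q{\left(-3 \right)} + 1\right) 5}{-145} = \frac{1 \cdot 6 \cdot 8}{223} + \frac{\left(\left(2 + \frac{4}{-3}\right) + 1\right) 5}{-145} = 6 \cdot 8 \cdot \frac{1}{223} + \left(\left(2 + 4 \left(- \frac{1}{3}\right)\right) + 1\right) 5 \left(- \frac{1}{145}\right) = 48 \cdot \frac{1}{223} + \left(\left(2 - \frac{4}{3}\right) + 1\right) 5 \left(- \frac{1}{145}\right) = \frac{48}{223} + \left(\frac{2}{3} + 1\right) 5 \left(- \frac{1}{145}\right) = \frac{48}{223} + \frac{5}{3} \cdot 5 \left(- \frac{1}{145}\right) = \frac{48}{223} + \frac{25}{3} \left(- \frac{1}{145}\right) = \frac{48}{223} - \frac{5}{87} = \frac{3061}{19401}$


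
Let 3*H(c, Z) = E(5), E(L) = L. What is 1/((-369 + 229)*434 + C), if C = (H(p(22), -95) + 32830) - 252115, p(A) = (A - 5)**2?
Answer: -3/840130 ≈ -3.5709e-6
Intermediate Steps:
p(A) = (-5 + A)**2
H(c, Z) = 5/3 (H(c, Z) = (1/3)*5 = 5/3)
C = -657850/3 (C = (5/3 + 32830) - 252115 = 98495/3 - 252115 = -657850/3 ≈ -2.1928e+5)
1/((-369 + 229)*434 + C) = 1/((-369 + 229)*434 - 657850/3) = 1/(-140*434 - 657850/3) = 1/(-60760 - 657850/3) = 1/(-840130/3) = -3/840130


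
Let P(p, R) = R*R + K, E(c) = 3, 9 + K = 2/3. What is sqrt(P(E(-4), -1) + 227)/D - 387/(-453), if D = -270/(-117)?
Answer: 129/151 + 13*sqrt(1977)/90 ≈ 7.2768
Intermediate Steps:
K = -25/3 (K = -9 + 2/3 = -25/3 ≈ -8.3333)
D = 30/13 (D = -270*(-1/117) = 30/13 ≈ 2.3077)
P(p, R) = -25/3 + R**2 (P(p, R) = R*R - 25/3 = R**2 - 25/3 = -25/3 + R**2)
sqrt(P(E(-4), -1) + 227)/D - 387/(-453) = sqrt((-25/3 + (-1)**2) + 227)/(30/13) - 387/(-453) = sqrt((-25/3 + 1) + 227)*(13/30) - 387*(-1/453) = sqrt(-22/3 + 227)*(13/30) + 129/151 = sqrt(659/3)*(13/30) + 129/151 = (sqrt(1977)/3)*(13/30) + 129/151 = 13*sqrt(1977)/90 + 129/151 = 129/151 + 13*sqrt(1977)/90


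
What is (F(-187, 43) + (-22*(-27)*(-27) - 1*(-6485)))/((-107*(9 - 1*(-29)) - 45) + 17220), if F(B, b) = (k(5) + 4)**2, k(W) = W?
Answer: -9472/13109 ≈ -0.72256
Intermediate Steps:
F(B, b) = 81 (F(B, b) = (5 + 4)**2 = 9**2 = 81)
(F(-187, 43) + (-22*(-27)*(-27) - 1*(-6485)))/((-107*(9 - 1*(-29)) - 45) + 17220) = (81 + (-22*(-27)*(-27) - 1*(-6485)))/((-107*(9 - 1*(-29)) - 45) + 17220) = (81 + (594*(-27) + 6485))/((-107*(9 + 29) - 45) + 17220) = (81 + (-16038 + 6485))/((-107*38 - 45) + 17220) = (81 - 9553)/((-4066 - 45) + 17220) = -9472/(-4111 + 17220) = -9472/13109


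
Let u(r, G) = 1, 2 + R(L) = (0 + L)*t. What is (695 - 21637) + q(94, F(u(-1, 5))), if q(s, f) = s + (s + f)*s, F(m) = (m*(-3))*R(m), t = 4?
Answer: -12576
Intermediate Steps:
R(L) = -2 + 4*L (R(L) = -2 + (0 + L)*4 = -2 + L*4 = -2 + 4*L)
F(m) = -3*m*(-2 + 4*m) (F(m) = (m*(-3))*(-2 + 4*m) = (-3*m)*(-2 + 4*m) = -3*m*(-2 + 4*m))
q(s, f) = s + s*(f + s) (q(s, f) = s + (f + s)*s = s + s*(f + s))
(695 - 21637) + q(94, F(u(-1, 5))) = (695 - 21637) + 94*(1 + 6*1*(1 - 2*1) + 94) = -20942 + 94*(1 + 6*1*(1 - 2) + 94) = -20942 + 94*(1 + 6*1*(-1) + 94) = -20942 + 94*(1 - 6 + 94) = -20942 + 94*89 = -20942 + 8366 = -12576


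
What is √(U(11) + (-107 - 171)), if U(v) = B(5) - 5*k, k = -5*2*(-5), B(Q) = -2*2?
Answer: 2*I*√133 ≈ 23.065*I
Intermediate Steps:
B(Q) = -4
k = 50 (k = -10*(-5) = 50)
U(v) = -254 (U(v) = -4 - 5*50 = -4 - 250 = -254)
√(U(11) + (-107 - 171)) = √(-254 + (-107 - 171)) = √(-254 - 278) = √(-532) = 2*I*√133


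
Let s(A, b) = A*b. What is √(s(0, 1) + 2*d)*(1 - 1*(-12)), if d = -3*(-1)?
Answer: 13*√6 ≈ 31.843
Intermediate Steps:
d = 3
√(s(0, 1) + 2*d)*(1 - 1*(-12)) = √(0*1 + 2*3)*(1 - 1*(-12)) = √(0 + 6)*(1 + 12) = √6*13 = 13*√6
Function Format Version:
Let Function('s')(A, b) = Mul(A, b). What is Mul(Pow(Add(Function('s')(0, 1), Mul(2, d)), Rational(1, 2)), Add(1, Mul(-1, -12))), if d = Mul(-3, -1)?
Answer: Mul(13, Pow(6, Rational(1, 2))) ≈ 31.843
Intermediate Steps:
d = 3
Mul(Pow(Add(Function('s')(0, 1), Mul(2, d)), Rational(1, 2)), Add(1, Mul(-1, -12))) = Mul(Pow(Add(Mul(0, 1), Mul(2, 3)), Rational(1, 2)), Add(1, Mul(-1, -12))) = Mul(Pow(Add(0, 6), Rational(1, 2)), Add(1, 12)) = Mul(Pow(6, Rational(1, 2)), 13) = Mul(13, Pow(6, Rational(1, 2)))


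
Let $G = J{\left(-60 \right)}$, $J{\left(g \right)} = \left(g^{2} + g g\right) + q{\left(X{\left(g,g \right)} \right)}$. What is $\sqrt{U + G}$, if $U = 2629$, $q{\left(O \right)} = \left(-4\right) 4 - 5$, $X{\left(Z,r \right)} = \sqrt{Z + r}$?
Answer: $4 \sqrt{613} \approx 99.035$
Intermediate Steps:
$q{\left(O \right)} = -21$ ($q{\left(O \right)} = -16 - 5 = -21$)
$J{\left(g \right)} = -21 + 2 g^{2}$ ($J{\left(g \right)} = \left(g^{2} + g g\right) - 21 = \left(g^{2} + g^{2}\right) - 21 = 2 g^{2} - 21 = -21 + 2 g^{2}$)
$G = 7179$ ($G = -21 + 2 \left(-60\right)^{2} = -21 + 2 \cdot 3600 = -21 + 7200 = 7179$)
$\sqrt{U + G} = \sqrt{2629 + 7179} = \sqrt{9808} = 4 \sqrt{613}$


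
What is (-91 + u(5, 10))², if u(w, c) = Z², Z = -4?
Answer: 5625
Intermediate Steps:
u(w, c) = 16 (u(w, c) = (-4)² = 16)
(-91 + u(5, 10))² = (-91 + 16)² = (-75)² = 5625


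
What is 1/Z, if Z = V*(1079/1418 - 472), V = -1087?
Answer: 1418/726351879 ≈ 1.9522e-6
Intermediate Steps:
Z = 726351879/1418 (Z = -1087*(1079/1418 - 472) = -1087*(-668217/1418) = 726351879/1418 ≈ 5.1224e+5)
1/Z = 1/(726351879/1418) = 1418/726351879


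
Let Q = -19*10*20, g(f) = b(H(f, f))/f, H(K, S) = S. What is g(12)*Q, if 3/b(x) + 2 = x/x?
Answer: 950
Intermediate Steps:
b(x) = -3 (b(x) = 3/(-2 + x/x) = 3/(-2 + 1) = 3/(-1) = 3*(-1) = -3)
g(f) = -3/f
Q = -3800 (Q = -190*20 = -3800)
g(12)*Q = -3/12*(-3800) = -3*1/12*(-3800) = -1/4*(-3800) = 950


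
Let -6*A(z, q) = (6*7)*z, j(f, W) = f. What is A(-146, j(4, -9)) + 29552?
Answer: 30574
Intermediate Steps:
A(z, q) = -7*z (A(z, q) = -6*7*z/6 = -7*z)
A(-146, j(4, -9)) + 29552 = -7*(-146) + 29552 = 1022 + 29552 = 30574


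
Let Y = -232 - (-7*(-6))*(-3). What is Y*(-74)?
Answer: 7844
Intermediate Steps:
Y = -106 (Y = -232 - 42*(-3) = -232 - 1*(-126) = -232 + 126 = -106)
Y*(-74) = -106*(-74) = 7844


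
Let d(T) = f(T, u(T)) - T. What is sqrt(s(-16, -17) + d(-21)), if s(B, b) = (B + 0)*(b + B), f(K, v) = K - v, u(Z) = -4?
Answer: 2*sqrt(133) ≈ 23.065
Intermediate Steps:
d(T) = 4 (d(T) = (T - 1*(-4)) - T = (T + 4) - T = (4 + T) - T = 4)
s(B, b) = B*(B + b)
sqrt(s(-16, -17) + d(-21)) = sqrt(-16*(-16 - 17) + 4) = sqrt(-16*(-33) + 4) = sqrt(528 + 4) = sqrt(532) = 2*sqrt(133)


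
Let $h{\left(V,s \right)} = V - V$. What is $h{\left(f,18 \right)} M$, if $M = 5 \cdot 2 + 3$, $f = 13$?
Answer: $0$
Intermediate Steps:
$h{\left(V,s \right)} = 0$
$M = 13$ ($M = 10 + 3 = 13$)
$h{\left(f,18 \right)} M = 0 \cdot 13 = 0$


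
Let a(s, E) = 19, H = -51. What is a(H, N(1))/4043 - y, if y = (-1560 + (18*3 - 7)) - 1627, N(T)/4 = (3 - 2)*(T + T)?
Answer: 12695039/4043 ≈ 3140.0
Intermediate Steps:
N(T) = 8*T (N(T) = 4*((3 - 2)*(T + T)) = 4*(1*(2*T)) = 4*(2*T) = 8*T)
y = -3140 (y = (-1560 + (54 - 7)) - 1627 = (-1560 + 47) - 1627 = -1513 - 1627 = -3140)
a(H, N(1))/4043 - y = 19/4043 - 1*(-3140) = 19*(1/4043) + 3140 = 19/4043 + 3140 = 12695039/4043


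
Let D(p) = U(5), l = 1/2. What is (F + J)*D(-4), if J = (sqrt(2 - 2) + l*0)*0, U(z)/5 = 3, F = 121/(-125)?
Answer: -363/25 ≈ -14.520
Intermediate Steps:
F = -121/125 (F = 121*(-1/125) = -121/125 ≈ -0.96800)
l = 1/2 ≈ 0.50000
U(z) = 15 (U(z) = 5*3 = 15)
D(p) = 15
J = 0 (J = (sqrt(2 - 2) + (1/2)*0)*0 = (sqrt(0) + 0)*0 = (0 + 0)*0 = 0*0 = 0)
(F + J)*D(-4) = (-121/125 + 0)*15 = -121/125*15 = -363/25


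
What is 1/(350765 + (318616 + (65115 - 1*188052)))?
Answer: 1/546444 ≈ 1.8300e-6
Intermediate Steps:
1/(350765 + (318616 + (65115 - 1*188052))) = 1/(350765 + (318616 + (65115 - 188052))) = 1/(350765 + (318616 - 122937)) = 1/(350765 + 195679) = 1/546444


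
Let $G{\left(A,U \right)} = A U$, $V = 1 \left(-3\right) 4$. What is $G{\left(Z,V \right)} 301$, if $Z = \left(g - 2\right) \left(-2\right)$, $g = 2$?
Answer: $0$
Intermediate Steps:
$V = -12$ ($V = \left(-3\right) 4 = -12$)
$Z = 0$ ($Z = \left(2 - 2\right) \left(-2\right) = 0 \left(-2\right) = 0$)
$G{\left(Z,V \right)} 301 = 0 \left(-12\right) 301 = 0 \cdot 301 = 0$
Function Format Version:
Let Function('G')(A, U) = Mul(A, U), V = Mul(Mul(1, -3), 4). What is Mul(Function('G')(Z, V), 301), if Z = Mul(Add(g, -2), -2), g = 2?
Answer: 0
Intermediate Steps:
V = -12 (V = Mul(-3, 4) = -12)
Z = 0 (Z = Mul(Add(2, -2), -2) = Mul(0, -2) = 0)
Mul(Function('G')(Z, V), 301) = Mul(Mul(0, -12), 301) = Mul(0, 301) = 0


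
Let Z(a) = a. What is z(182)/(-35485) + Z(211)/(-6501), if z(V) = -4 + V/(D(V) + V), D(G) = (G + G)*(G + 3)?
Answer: -2768160302/85585242435 ≈ -0.032344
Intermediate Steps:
D(G) = 2*G*(3 + G) (D(G) = (2*G)*(3 + G) = 2*G*(3 + G))
z(V) = -4 + V/(V + 2*V*(3 + V)) (z(V) = -4 + V/(2*V*(3 + V) + V) = -4 + V/(V + 2*V*(3 + V)))
z(182)/(-35485) + Z(211)/(-6501) = ((-27 - 8*182)/(7 + 2*182))/(-35485) + 211/(-6501) = ((-27 - 1456)/(7 + 364))*(-1/35485) + 211*(-1/6501) = (-1483/371)*(-1/35485) - 211/6501 = ((1/371)*(-1483))*(-1/35485) - 211/6501 = -1483/371*(-1/35485) - 211/6501 = 1483/13164935 - 211/6501 = -2768160302/85585242435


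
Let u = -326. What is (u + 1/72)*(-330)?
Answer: 1290905/12 ≈ 1.0758e+5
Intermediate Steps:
(u + 1/72)*(-330) = (-326 + 1/72)*(-330) = -23471/72*(-330) = 1290905/12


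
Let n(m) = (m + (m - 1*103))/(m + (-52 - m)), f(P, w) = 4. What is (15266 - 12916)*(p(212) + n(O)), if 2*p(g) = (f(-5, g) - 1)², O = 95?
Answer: 172725/26 ≈ 6643.3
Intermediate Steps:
p(g) = 9/2 (p(g) = (4 - 1)²/2 = (½)*3² = (½)*9 = 9/2)
n(m) = 103/52 - m/26 (n(m) = (m + (m - 103))/(-52) = (m + (-103 + m))*(-1/52) = (-103 + 2*m)*(-1/52) = 103/52 - m/26)
(15266 - 12916)*(p(212) + n(O)) = (15266 - 12916)*(9/2 + (103/52 - 1/26*95)) = 2350*(9/2 + (103/52 - 95/26)) = 2350*(9/2 - 87/52) = 2350*(147/52) = 172725/26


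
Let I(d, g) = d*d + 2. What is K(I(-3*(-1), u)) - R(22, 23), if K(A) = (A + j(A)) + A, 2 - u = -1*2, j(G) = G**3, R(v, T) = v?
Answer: 1331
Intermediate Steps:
u = 4 (u = 2 - (-1)*2 = 2 - 1*(-2) = 2 + 2 = 4)
I(d, g) = 2 + d**2 (I(d, g) = d**2 + 2 = 2 + d**2)
K(A) = A**3 + 2*A (K(A) = (A + A**3) + A = A**3 + 2*A)
K(I(-3*(-1), u)) - R(22, 23) = (2 + (-3*(-1))**2)*(2 + (2 + (-3*(-1))**2)**2) - 1*22 = (2 + 3**2)*(2 + (2 + 3**2)**2) - 22 = (2 + 9)*(2 + (2 + 9)**2) - 22 = 11*(2 + 11**2) - 22 = 11*(2 + 121) - 22 = 11*123 - 22 = 1353 - 22 = 1331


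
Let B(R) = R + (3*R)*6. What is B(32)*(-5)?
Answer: -3040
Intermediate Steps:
B(R) = 19*R (B(R) = R + 18*R = 19*R)
B(32)*(-5) = (19*32)*(-5) = 608*(-5) = -3040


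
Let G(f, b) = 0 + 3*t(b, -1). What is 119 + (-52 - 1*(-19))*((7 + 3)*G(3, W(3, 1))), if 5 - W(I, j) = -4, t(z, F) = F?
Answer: 1109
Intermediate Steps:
W(I, j) = 9 (W(I, j) = 5 - 1*(-4) = 5 + 4 = 9)
G(f, b) = -3 (G(f, b) = 0 + 3*(-1) = 0 - 3 = -3)
119 + (-52 - 1*(-19))*((7 + 3)*G(3, W(3, 1))) = 119 + (-52 - 1*(-19))*((7 + 3)*(-3)) = 119 + (-52 + 19)*(10*(-3)) = 119 - 33*(-30) = 119 + 990 = 1109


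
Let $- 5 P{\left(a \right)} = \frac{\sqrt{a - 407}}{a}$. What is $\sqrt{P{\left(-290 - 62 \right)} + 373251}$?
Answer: $\frac{\sqrt{72261393600 + 110 i \sqrt{759}}}{440} \approx 610.94 + 1.2811 \cdot 10^{-5} i$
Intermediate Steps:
$P{\left(a \right)} = - \frac{\sqrt{-407 + a}}{5 a}$ ($P{\left(a \right)} = - \frac{\sqrt{a - 407} \frac{1}{a}}{5} = - \frac{\sqrt{-407 + a} \frac{1}{a}}{5} = - \frac{\frac{1}{a} \sqrt{-407 + a}}{5} = - \frac{\sqrt{-407 + a}}{5 a}$)
$\sqrt{P{\left(-290 - 62 \right)} + 373251} = \sqrt{- \frac{\sqrt{-407 - 352}}{5 \left(-290 - 62\right)} + 373251} = \sqrt{- \frac{\sqrt{-407 - 352}}{5 \left(-352\right)} + 373251} = \sqrt{\left(- \frac{1}{5}\right) \left(- \frac{1}{352}\right) \sqrt{-759} + 373251} = \sqrt{\left(- \frac{1}{5}\right) \left(- \frac{1}{352}\right) i \sqrt{759} + 373251} = \sqrt{\frac{i \sqrt{759}}{1760} + 373251} = \sqrt{373251 + \frac{i \sqrt{759}}{1760}}$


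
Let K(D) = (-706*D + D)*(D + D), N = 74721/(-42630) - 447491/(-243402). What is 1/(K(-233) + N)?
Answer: -864685605/66189512627773076 ≈ -1.3064e-8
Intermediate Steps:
N = 74108374/864685605 (N = 74721*(-1/42630) - 447491*(-1/243402) = -24907/14210 + 447491/243402 = 74108374/864685605 ≈ 0.085706)
K(D) = -1410*D**2 (K(D) = (-705*D)*(2*D) = -1410*D**2)
1/(K(-233) + N) = 1/(-1410*(-233)**2 + 74108374/864685605) = 1/(-1410*54289 + 74108374/864685605) = 1/(-76547490 + 74108374/864685605) = 1/(-66189512627773076/864685605) = -864685605/66189512627773076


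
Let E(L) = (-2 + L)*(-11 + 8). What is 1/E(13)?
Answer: -1/33 ≈ -0.030303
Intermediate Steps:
E(L) = 6 - 3*L (E(L) = (-2 + L)*(-3) = 6 - 3*L)
1/E(13) = 1/(6 - 3*13) = 1/(6 - 39) = 1/(-33) = -1/33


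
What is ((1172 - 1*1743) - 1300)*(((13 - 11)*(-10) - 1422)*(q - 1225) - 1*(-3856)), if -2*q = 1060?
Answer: -4742172986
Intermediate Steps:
q = -530 (q = -½*1060 = -530)
((1172 - 1*1743) - 1300)*(((13 - 11)*(-10) - 1422)*(q - 1225) - 1*(-3856)) = ((1172 - 1*1743) - 1300)*(((13 - 11)*(-10) - 1422)*(-530 - 1225) - 1*(-3856)) = ((1172 - 1743) - 1300)*((2*(-10) - 1422)*(-1755) + 3856) = (-571 - 1300)*((-20 - 1422)*(-1755) + 3856) = -1871*(-1442*(-1755) + 3856) = -1871*(2530710 + 3856) = -1871*2534566 = -4742172986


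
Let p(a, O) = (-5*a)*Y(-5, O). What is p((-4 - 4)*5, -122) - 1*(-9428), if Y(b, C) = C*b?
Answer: 131428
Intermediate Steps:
p(a, O) = 25*O*a (p(a, O) = (-5*a)*(O*(-5)) = (-5*a)*(-5*O) = 25*O*a)
p((-4 - 4)*5, -122) - 1*(-9428) = 25*(-122)*((-4 - 4)*5) - 1*(-9428) = 25*(-122)*(-8*5) + 9428 = 25*(-122)*(-40) + 9428 = 122000 + 9428 = 131428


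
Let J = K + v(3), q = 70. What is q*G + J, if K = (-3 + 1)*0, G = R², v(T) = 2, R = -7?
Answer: 3432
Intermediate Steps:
G = 49 (G = (-7)² = 49)
K = 0 (K = -2*0 = 0)
J = 2 (J = 0 + 2 = 2)
q*G + J = 70*49 + 2 = 3430 + 2 = 3432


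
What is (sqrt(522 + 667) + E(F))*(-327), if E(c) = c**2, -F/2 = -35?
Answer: -1602300 - 327*sqrt(1189) ≈ -1.6136e+6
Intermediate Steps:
F = 70 (F = -2*(-35) = 70)
(sqrt(522 + 667) + E(F))*(-327) = (sqrt(522 + 667) + 70**2)*(-327) = (sqrt(1189) + 4900)*(-327) = (4900 + sqrt(1189))*(-327) = -1602300 - 327*sqrt(1189)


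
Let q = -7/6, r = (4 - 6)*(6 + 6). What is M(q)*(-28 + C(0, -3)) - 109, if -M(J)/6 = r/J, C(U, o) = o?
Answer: 26021/7 ≈ 3717.3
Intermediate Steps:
r = -24 (r = -2*12 = -24)
q = -7/6 (q = -7*⅙ = -7/6 ≈ -1.1667)
M(J) = 144/J (M(J) = -(-144)/J = 144/J)
M(q)*(-28 + C(0, -3)) - 109 = (144/(-7/6))*(-28 - 3) - 109 = (144*(-6/7))*(-31) - 109 = -864/7*(-31) - 109 = 26784/7 - 109 = 26021/7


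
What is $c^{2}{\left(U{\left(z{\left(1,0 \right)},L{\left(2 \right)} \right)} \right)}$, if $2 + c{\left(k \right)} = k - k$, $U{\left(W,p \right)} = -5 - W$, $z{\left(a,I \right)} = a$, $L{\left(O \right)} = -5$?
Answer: $4$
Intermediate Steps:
$c{\left(k \right)} = -2$ ($c{\left(k \right)} = -2 + \left(k - k\right) = -2 + 0 = -2$)
$c^{2}{\left(U{\left(z{\left(1,0 \right)},L{\left(2 \right)} \right)} \right)} = \left(-2\right)^{2} = 4$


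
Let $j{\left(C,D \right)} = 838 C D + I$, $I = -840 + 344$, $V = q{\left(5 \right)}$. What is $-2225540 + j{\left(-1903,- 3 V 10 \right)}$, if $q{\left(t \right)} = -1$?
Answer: $-50067456$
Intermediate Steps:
$V = -1$
$I = -496$
$j{\left(C,D \right)} = -496 + 838 C D$ ($j{\left(C,D \right)} = 838 C D - 496 = -496 + 838 C D$)
$-2225540 + j{\left(-1903,- 3 V 10 \right)} = -2225540 + \left(-496 + 838 \left(-1903\right) \left(-3\right) \left(-1\right) 10\right) = -2225540 + \left(-496 + 838 \left(-1903\right) 3 \cdot 10\right) = -2225540 + \left(-496 + 838 \left(-1903\right) 30\right) = -2225540 - 47841916 = -50067456$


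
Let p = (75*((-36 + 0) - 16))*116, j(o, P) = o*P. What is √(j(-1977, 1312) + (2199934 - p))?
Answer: √58510 ≈ 241.89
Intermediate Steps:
j(o, P) = P*o
p = -452400 (p = (75*(-36 - 16))*116 = (75*(-52))*116 = -3900*116 = -452400)
√(j(-1977, 1312) + (2199934 - p)) = √(1312*(-1977) + (2199934 - 1*(-452400))) = √(-2593824 + (2199934 + 452400)) = √(-2593824 + 2652334) = √58510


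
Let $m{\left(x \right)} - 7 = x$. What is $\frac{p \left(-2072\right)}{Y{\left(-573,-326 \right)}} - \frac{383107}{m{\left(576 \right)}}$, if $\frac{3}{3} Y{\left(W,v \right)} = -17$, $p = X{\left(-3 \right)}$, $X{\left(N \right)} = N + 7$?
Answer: $- \frac{1680915}{9911} \approx -169.6$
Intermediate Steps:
$X{\left(N \right)} = 7 + N$
$p = 4$ ($p = 7 - 3 = 4$)
$Y{\left(W,v \right)} = -17$
$m{\left(x \right)} = 7 + x$
$\frac{p \left(-2072\right)}{Y{\left(-573,-326 \right)}} - \frac{383107}{m{\left(576 \right)}} = \frac{4 \left(-2072\right)}{-17} - \frac{383107}{7 + 576} = \left(-8288\right) \left(- \frac{1}{17}\right) - \frac{383107}{583} = \frac{8288}{17} - \frac{383107}{583} = - \frac{1680915}{9911}$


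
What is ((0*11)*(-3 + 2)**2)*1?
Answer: 0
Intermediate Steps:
((0*11)*(-3 + 2)**2)*1 = (0*(-1)**2)*1 = (0*1)*1 = 0*1 = 0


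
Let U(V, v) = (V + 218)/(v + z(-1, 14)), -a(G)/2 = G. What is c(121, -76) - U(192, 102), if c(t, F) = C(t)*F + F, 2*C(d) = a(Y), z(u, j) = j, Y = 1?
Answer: -205/58 ≈ -3.5345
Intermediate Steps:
a(G) = -2*G
C(d) = -1 (C(d) = (-2*1)/2 = (1/2)*(-2) = -1)
U(V, v) = (218 + V)/(14 + v) (U(V, v) = (V + 218)/(v + 14) = (218 + V)/(14 + v))
c(t, F) = 0 (c(t, F) = -F + F = 0)
c(121, -76) - U(192, 102) = 0 - (218 + 192)/(14 + 102) = 0 - 410/116 = 0 - 1*205/58 = 0 - 205/58 = -205/58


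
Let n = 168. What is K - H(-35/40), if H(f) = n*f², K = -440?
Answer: -4549/8 ≈ -568.63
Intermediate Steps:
H(f) = 168*f²
K - H(-35/40) = -440 - 168*(-35/40)² = -440 - 168*(-35*1/40)² = -440 - 168*(-7/8)² = -440 - 168*49/64 = -440 - 1*1029/8 = -440 - 1029/8 = -4549/8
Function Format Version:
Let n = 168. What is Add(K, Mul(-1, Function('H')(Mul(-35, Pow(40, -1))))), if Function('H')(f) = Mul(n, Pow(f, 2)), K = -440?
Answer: Rational(-4549, 8) ≈ -568.63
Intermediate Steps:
Function('H')(f) = Mul(168, Pow(f, 2))
Add(K, Mul(-1, Function('H')(Mul(-35, Pow(40, -1))))) = Add(-440, Mul(-1, Mul(168, Pow(Mul(-35, Pow(40, -1)), 2)))) = Add(-440, Mul(-1, Mul(168, Pow(Mul(-35, Rational(1, 40)), 2)))) = Add(-440, Mul(-1, Mul(168, Pow(Rational(-7, 8), 2)))) = Add(-440, Mul(-1, Mul(168, Rational(49, 64)))) = Add(-440, Mul(-1, Rational(1029, 8))) = Add(-440, Rational(-1029, 8)) = Rational(-4549, 8)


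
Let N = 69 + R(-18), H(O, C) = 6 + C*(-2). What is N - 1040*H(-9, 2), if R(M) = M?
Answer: -2029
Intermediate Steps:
H(O, C) = 6 - 2*C
N = 51 (N = 69 - 18 = 51)
N - 1040*H(-9, 2) = 51 - 1040*(6 - 2*2) = 51 - 1040*(6 - 4) = 51 - 1040*2 = 51 - 2080 = -2029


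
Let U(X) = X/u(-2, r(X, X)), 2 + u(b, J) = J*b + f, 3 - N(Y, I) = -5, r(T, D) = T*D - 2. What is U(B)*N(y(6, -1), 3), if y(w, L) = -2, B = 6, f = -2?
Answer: -2/3 ≈ -0.66667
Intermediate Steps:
r(T, D) = -2 + D*T (r(T, D) = D*T - 2 = -2 + D*T)
N(Y, I) = 8 (N(Y, I) = 3 - 1*(-5) = 3 + 5 = 8)
u(b, J) = -4 + J*b (u(b, J) = -2 + (J*b - 2) = -2 + (-2 + J*b) = -4 + J*b)
U(X) = -1/(2*X) (U(X) = X/(-4 + (-2 + X*X)*(-2)) = X/(-4 + (-2 + X**2)*(-2)) = X/(-4 + (4 - 2*X**2)) = X/((-2*X**2)) = X*(-1/(2*X**2)) = -1/(2*X))
U(B)*N(y(6, -1), 3) = -1/2/6*8 = -1/2*1/6*8 = -1/12*8 = -2/3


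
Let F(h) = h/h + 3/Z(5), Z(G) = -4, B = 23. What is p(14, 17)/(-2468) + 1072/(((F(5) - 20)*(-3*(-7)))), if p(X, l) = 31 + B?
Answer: -5336185/2047206 ≈ -2.6066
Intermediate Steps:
p(X, l) = 54 (p(X, l) = 31 + 23 = 54)
F(h) = ¼ (F(h) = h/h + 3/(-4) = 1 + 3*(-¼) = 1 - ¾ = ¼)
p(14, 17)/(-2468) + 1072/(((F(5) - 20)*(-3*(-7)))) = 54/(-2468) + 1072/(((¼ - 20)*(-3*(-7)))) = 54*(-1/2468) + 1072/((-79/4*21)) = -27/1234 + 1072/(-1659/4) = -27/1234 + 1072*(-4/1659) = -27/1234 - 4288/1659 = -5336185/2047206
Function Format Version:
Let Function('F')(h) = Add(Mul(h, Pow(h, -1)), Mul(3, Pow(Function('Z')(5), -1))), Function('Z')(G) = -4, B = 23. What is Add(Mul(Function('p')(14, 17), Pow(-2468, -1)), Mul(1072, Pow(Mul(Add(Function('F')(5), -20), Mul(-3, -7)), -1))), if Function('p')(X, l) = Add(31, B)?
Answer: Rational(-5336185, 2047206) ≈ -2.6066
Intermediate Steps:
Function('p')(X, l) = 54 (Function('p')(X, l) = Add(31, 23) = 54)
Function('F')(h) = Rational(1, 4) (Function('F')(h) = Add(Mul(h, Pow(h, -1)), Mul(3, Pow(-4, -1))) = Add(1, Mul(3, Rational(-1, 4))) = Add(1, Rational(-3, 4)) = Rational(1, 4))
Add(Mul(Function('p')(14, 17), Pow(-2468, -1)), Mul(1072, Pow(Mul(Add(Function('F')(5), -20), Mul(-3, -7)), -1))) = Add(Mul(54, Pow(-2468, -1)), Mul(1072, Pow(Mul(Add(Rational(1, 4), -20), Mul(-3, -7)), -1))) = Add(Mul(54, Rational(-1, 2468)), Mul(1072, Pow(Mul(Rational(-79, 4), 21), -1))) = Add(Rational(-27, 1234), Mul(1072, Pow(Rational(-1659, 4), -1))) = Add(Rational(-27, 1234), Mul(1072, Rational(-4, 1659))) = Add(Rational(-27, 1234), Rational(-4288, 1659)) = Rational(-5336185, 2047206)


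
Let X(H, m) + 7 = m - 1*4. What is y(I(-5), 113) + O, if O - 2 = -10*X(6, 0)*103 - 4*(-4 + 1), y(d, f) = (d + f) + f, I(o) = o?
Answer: 11565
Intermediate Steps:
X(H, m) = -11 + m (X(H, m) = -7 + (m - 1*4) = -7 + (m - 4) = -7 + (-4 + m) = -11 + m)
y(d, f) = d + 2*f
O = 11344 (O = 2 + (-10*(-11 + 0)*103 - 4*(-4 + 1)) = 2 + (-10*(-11)*103 - 4*(-3)) = 2 + (110*103 + 12) = 2 + (11330 + 12) = 2 + 11342 = 11344)
y(I(-5), 113) + O = (-5 + 2*113) + 11344 = (-5 + 226) + 11344 = 221 + 11344 = 11565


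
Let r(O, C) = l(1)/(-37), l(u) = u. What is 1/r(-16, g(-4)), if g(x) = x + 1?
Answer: -37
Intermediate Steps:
g(x) = 1 + x
r(O, C) = -1/37 (r(O, C) = 1/(-37) = 1*(-1/37) = -1/37)
1/r(-16, g(-4)) = 1/(-1/37) = -37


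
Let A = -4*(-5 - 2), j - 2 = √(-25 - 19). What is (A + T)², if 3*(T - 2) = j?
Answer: 8420/9 + 368*I*√11/9 ≈ 935.56 + 135.61*I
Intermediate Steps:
j = 2 + 2*I*√11 (j = 2 + √(-25 - 19) = 2 + √(-44) = 2 + 2*I*√11 ≈ 2.0 + 6.6332*I)
A = 28 (A = -4*(-7) = 28)
T = 8/3 + 2*I*√11/3 (T = 2 + (2 + 2*I*√11)/3 = 2 + (⅔ + 2*I*√11/3) = 8/3 + 2*I*√11/3 ≈ 2.6667 + 2.2111*I)
(A + T)² = (28 + (8/3 + 2*I*√11/3))² = (92/3 + 2*I*√11/3)²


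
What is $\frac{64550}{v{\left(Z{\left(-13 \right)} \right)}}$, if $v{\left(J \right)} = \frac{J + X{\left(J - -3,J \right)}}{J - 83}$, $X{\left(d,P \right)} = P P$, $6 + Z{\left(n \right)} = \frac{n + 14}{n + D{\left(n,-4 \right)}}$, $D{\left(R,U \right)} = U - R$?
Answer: $-175576$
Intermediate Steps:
$Z{\left(n \right)} = - \frac{19}{2} - \frac{n}{4}$ ($Z{\left(n \right)} = -6 + \frac{n + 14}{n - \left(4 + n\right)} = -6 + \frac{14 + n}{-4} = -6 + \left(14 + n\right) \left(- \frac{1}{4}\right) = -6 - \left(\frac{7}{2} + \frac{n}{4}\right) = - \frac{19}{2} - \frac{n}{4}$)
$X{\left(d,P \right)} = P^{2}$
$v{\left(J \right)} = \frac{J + J^{2}}{-83 + J}$ ($v{\left(J \right)} = \frac{J + J^{2}}{J - 83} = \frac{J + J^{2}}{-83 + J}$)
$\frac{64550}{v{\left(Z{\left(-13 \right)} \right)}} = \frac{64550}{\left(- \frac{19}{2} - - \frac{13}{4}\right) \frac{1}{-83 - \frac{25}{4}} \left(1 - \frac{25}{4}\right)} = \frac{64550}{\left(- \frac{19}{2} + \frac{13}{4}\right) \frac{1}{-83 + \left(- \frac{19}{2} + \frac{13}{4}\right)} \left(1 + \left(- \frac{19}{2} + \frac{13}{4}\right)\right)} = \frac{64550}{\left(- \frac{25}{4}\right) \frac{1}{-83 - \frac{25}{4}} \left(1 - \frac{25}{4}\right)} = \frac{64550}{\left(- \frac{25}{4}\right) \frac{1}{- \frac{357}{4}} \left(- \frac{21}{4}\right)} = \frac{64550}{\left(- \frac{25}{4}\right) \left(- \frac{4}{357}\right) \left(- \frac{21}{4}\right)} = \frac{64550}{- \frac{25}{68}} = 64550 \left(- \frac{68}{25}\right) = -175576$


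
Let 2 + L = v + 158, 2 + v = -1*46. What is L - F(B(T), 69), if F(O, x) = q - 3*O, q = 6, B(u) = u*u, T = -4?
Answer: 150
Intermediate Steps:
B(u) = u²
v = -48 (v = -2 - 1*46 = -2 - 46 = -48)
F(O, x) = 6 - 3*O
L = 108 (L = -2 + (-48 + 158) = -2 + 110 = 108)
L - F(B(T), 69) = 108 - (6 - 3*(-4)²) = 108 - (6 - 3*16) = 108 - (6 - 48) = 108 - 1*(-42) = 108 + 42 = 150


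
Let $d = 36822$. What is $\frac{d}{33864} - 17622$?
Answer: $- \frac{5850143}{332} \approx -17621.0$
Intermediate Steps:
$\frac{d}{33864} - 17622 = \frac{36822}{33864} - 17622 = 36822 \cdot \frac{1}{33864} - 17622 = \frac{361}{332} - 17622 = - \frac{5850143}{332}$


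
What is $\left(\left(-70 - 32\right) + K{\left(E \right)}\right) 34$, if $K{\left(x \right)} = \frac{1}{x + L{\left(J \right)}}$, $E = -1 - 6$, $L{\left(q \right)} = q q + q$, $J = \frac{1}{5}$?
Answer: $- \frac{586942}{169} \approx -3473.0$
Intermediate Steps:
$J = \frac{1}{5} \approx 0.2$
$L{\left(q \right)} = q + q^{2}$ ($L{\left(q \right)} = q^{2} + q = q + q^{2}$)
$E = -7$
$K{\left(x \right)} = \frac{1}{\frac{6}{25} + x}$ ($K{\left(x \right)} = \frac{1}{x + \frac{1 + \frac{1}{5}}{5}} = \frac{1}{x + \frac{1}{5} \cdot \frac{6}{5}} = \frac{1}{x + \frac{6}{25}} = \frac{1}{\frac{6}{25} + x}$)
$\left(\left(-70 - 32\right) + K{\left(E \right)}\right) 34 = \left(\left(-70 - 32\right) + \frac{25}{6 + 25 \left(-7\right)}\right) 34 = \left(-102 + \frac{25}{6 - 175}\right) 34 = \left(-102 + \frac{25}{-169}\right) 34 = \left(-102 + 25 \left(- \frac{1}{169}\right)\right) 34 = \left(-102 - \frac{25}{169}\right) 34 = \left(- \frac{17263}{169}\right) 34 = - \frac{586942}{169}$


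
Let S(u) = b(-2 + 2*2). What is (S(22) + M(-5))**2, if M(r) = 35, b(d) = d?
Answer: 1369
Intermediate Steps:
S(u) = 2 (S(u) = -2 + 2*2 = -2 + 4 = 2)
(S(22) + M(-5))**2 = (2 + 35)**2 = 37**2 = 1369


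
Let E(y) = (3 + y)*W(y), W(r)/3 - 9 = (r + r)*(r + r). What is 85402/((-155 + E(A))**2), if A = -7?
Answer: 85402/6838225 ≈ 0.012489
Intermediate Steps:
W(r) = 27 + 12*r**2 (W(r) = 27 + 3*((r + r)*(r + r)) = 27 + 3*((2*r)*(2*r)) = 27 + 3*(4*r**2) = 27 + 12*r**2)
E(y) = (3 + y)*(27 + 12*y**2)
85402/((-155 + E(A))**2) = 85402/((-155 + 3*(3 - 7)*(9 + 4*(-7)**2))**2) = 85402/((-155 + 3*(-4)*(9 + 4*49))**2) = 85402/((-155 + 3*(-4)*(9 + 196))**2) = 85402/((-155 + 3*(-4)*205)**2) = 85402/((-155 - 2460)**2) = 85402/((-2615)**2) = 85402/6838225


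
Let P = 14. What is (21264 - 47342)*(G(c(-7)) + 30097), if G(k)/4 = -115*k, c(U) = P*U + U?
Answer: -2044436966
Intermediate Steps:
c(U) = 15*U (c(U) = 14*U + U = 15*U)
G(k) = -460*k (G(k) = 4*(-115*k) = -460*k)
(21264 - 47342)*(G(c(-7)) + 30097) = (21264 - 47342)*(-6900*(-7) + 30097) = -26078*(-460*(-105) + 30097) = -26078*(48300 + 30097) = -26078*78397 = -2044436966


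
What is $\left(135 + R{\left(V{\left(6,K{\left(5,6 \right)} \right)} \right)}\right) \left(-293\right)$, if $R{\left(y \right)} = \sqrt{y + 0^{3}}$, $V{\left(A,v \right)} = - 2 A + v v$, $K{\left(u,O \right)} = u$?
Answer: $-39555 - 293 \sqrt{13} \approx -40611.0$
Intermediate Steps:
$V{\left(A,v \right)} = v^{2} - 2 A$ ($V{\left(A,v \right)} = - 2 A + v^{2} = v^{2} - 2 A$)
$R{\left(y \right)} = \sqrt{y}$ ($R{\left(y \right)} = \sqrt{y + 0} = \sqrt{y}$)
$\left(135 + R{\left(V{\left(6,K{\left(5,6 \right)} \right)} \right)}\right) \left(-293\right) = \left(135 + \sqrt{5^{2} - 12}\right) \left(-293\right) = \left(135 + \sqrt{25 - 12}\right) \left(-293\right) = \left(135 + \sqrt{13}\right) \left(-293\right) = -39555 - 293 \sqrt{13}$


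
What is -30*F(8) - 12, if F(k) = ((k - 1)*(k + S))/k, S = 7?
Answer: -1623/4 ≈ -405.75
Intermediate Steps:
F(k) = (-1 + k)*(7 + k)/k (F(k) = ((k - 1)*(k + 7))/k = ((-1 + k)*(7 + k))/k = (-1 + k)*(7 + k)/k)
-30*F(8) - 12 = -30*(6 + 8 - 7/8) - 12 = -30*105/8 - 12 = -1575/4 - 12 = -1623/4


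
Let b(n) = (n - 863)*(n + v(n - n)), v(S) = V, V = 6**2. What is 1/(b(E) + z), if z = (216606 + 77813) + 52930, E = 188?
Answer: 1/196149 ≈ 5.0982e-6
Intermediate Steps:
V = 36
v(S) = 36
z = 347349 (z = 294419 + 52930 = 347349)
b(n) = (-863 + n)*(36 + n) (b(n) = (n - 863)*(n + 36) = (-863 + n)*(36 + n))
1/(b(E) + z) = 1/((-31068 + 188**2 - 827*188) + 347349) = 1/((-31068 + 35344 - 155476) + 347349) = 1/(-151200 + 347349) = 1/196149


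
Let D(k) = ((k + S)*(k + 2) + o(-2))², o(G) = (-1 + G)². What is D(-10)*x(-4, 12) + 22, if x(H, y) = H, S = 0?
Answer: -31662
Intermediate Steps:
D(k) = (9 + k*(2 + k))² (D(k) = ((k + 0)*(k + 2) + (-1 - 2)²)² = (k*(2 + k) + (-3)²)² = (k*(2 + k) + 9)² = (9 + k*(2 + k))²)
D(-10)*x(-4, 12) + 22 = (9 + (-10)² + 2*(-10))²*(-4) + 22 = (9 + 100 - 20)²*(-4) + 22 = 89²*(-4) + 22 = 7921*(-4) + 22 = -31684 + 22 = -31662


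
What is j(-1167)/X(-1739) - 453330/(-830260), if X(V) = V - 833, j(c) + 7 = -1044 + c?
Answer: 37593518/26692859 ≈ 1.4084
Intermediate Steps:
j(c) = -1051 + c (j(c) = -7 + (-1044 + c) = -1051 + c)
X(V) = -833 + V
j(-1167)/X(-1739) - 453330/(-830260) = (-1051 - 1167)/(-833 - 1739) - 453330/(-830260) = -2218/(-2572) - 453330*(-1/830260) = -2218*(-1/2572) + 45333/83026 = 1109/1286 + 45333/83026 = 37593518/26692859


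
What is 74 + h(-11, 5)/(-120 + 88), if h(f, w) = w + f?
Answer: 1187/16 ≈ 74.188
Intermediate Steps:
h(f, w) = f + w
74 + h(-11, 5)/(-120 + 88) = 74 + (-11 + 5)/(-120 + 88) = 74 - 6/(-32) = 74 - 6*(-1/32) = 74 + 3/16 = 1187/16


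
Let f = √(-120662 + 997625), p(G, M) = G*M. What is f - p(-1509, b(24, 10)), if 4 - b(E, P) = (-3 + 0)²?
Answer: -7545 + √876963 ≈ -6608.5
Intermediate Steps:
b(E, P) = -5 (b(E, P) = 4 - (-3 + 0)² = 4 - 1*(-3)² = 4 - 1*9 = 4 - 9 = -5)
f = √876963 ≈ 936.46
f - p(-1509, b(24, 10)) = √876963 - (-1509)*(-5) = √876963 - 1*7545 = √876963 - 7545 = -7545 + √876963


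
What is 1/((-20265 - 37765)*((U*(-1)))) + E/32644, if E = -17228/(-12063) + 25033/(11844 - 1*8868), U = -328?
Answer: 140050216536971/464704417350821760 ≈ 0.00030138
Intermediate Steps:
E = 117747869/11966496 (E = -17228*(-1/12063) + 25033/(11844 - 8868) = 17228/12063 + 25033/2976 = 117747869/11966496 ≈ 9.8398)
1/((-20265 - 37765)*((U*(-1)))) + E/32644 = 1/((-20265 - 37765)*((-328*(-1)))) + (117747869/11966496)/32644 = 1/(-58030*328) + (117747869/11966496)*(1/32644) = -1/58030*1/328 + 117747869/390634295424 = -1/19033840 + 117747869/390634295424 = 140050216536971/464704417350821760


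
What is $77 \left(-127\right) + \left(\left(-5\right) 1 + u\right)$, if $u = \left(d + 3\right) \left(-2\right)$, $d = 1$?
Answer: $-9792$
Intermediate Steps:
$u = -8$ ($u = \left(1 + 3\right) \left(-2\right) = 4 \left(-2\right) = -8$)
$77 \left(-127\right) + \left(\left(-5\right) 1 + u\right) = 77 \left(-127\right) - 13 = -9779 - 13 = -9792$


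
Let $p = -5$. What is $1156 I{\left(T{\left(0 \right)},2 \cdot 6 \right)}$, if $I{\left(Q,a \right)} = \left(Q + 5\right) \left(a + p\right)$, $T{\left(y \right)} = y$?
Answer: $40460$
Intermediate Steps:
$I{\left(Q,a \right)} = \left(-5 + a\right) \left(5 + Q\right)$ ($I{\left(Q,a \right)} = \left(Q + 5\right) \left(a - 5\right) = \left(5 + Q\right) \left(-5 + a\right) = \left(-5 + a\right) \left(5 + Q\right)$)
$1156 I{\left(T{\left(0 \right)},2 \cdot 6 \right)} = 1156 \left(-25 - 0 + 5 \cdot 2 \cdot 6 + 0 \cdot 2 \cdot 6\right) = 1156 \left(-25 + 0 + 5 \cdot 12 + 0 \cdot 12\right) = 1156 \left(-25 + 0 + 60 + 0\right) = 1156 \cdot 35 = 40460$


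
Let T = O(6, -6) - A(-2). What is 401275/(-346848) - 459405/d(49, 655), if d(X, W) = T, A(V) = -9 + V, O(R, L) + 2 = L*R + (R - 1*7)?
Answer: 39833117435/2427936 ≈ 16406.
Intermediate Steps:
O(R, L) = -9 + R + L*R (O(R, L) = -2 + (L*R + (R - 1*7)) = -2 + (L*R + (R - 7)) = -2 + (L*R + (-7 + R)) = -2 + (-7 + R + L*R) = -9 + R + L*R)
T = -28 (T = (-9 + 6 - 6*6) - (-9 - 2) = (-9 + 6 - 36) - 1*(-11) = -39 + 11 = -28)
d(X, W) = -28
401275/(-346848) - 459405/d(49, 655) = 401275/(-346848) - 459405/(-28) = 401275*(-1/346848) - 459405*(-1/28) = -401275/346848 + 459405/28 = 39833117435/2427936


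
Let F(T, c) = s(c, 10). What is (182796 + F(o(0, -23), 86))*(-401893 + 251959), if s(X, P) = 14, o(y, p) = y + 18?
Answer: -27409434540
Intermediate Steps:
o(y, p) = 18 + y
F(T, c) = 14
(182796 + F(o(0, -23), 86))*(-401893 + 251959) = (182796 + 14)*(-401893 + 251959) = 182810*(-149934) = -27409434540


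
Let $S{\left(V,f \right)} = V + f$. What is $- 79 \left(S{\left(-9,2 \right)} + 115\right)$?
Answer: $-8532$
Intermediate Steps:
$- 79 \left(S{\left(-9,2 \right)} + 115\right) = - 79 \left(\left(-9 + 2\right) + 115\right) = - 79 \left(-7 + 115\right) = \left(-79\right) 108 = -8532$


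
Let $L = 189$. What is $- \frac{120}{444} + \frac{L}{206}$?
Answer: $\frac{4933}{7622} \approx 0.64721$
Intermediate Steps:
$- \frac{120}{444} + \frac{L}{206} = - \frac{120}{444} + \frac{189}{206} = \left(-120\right) \frac{1}{444} + 189 \cdot \frac{1}{206} = - \frac{10}{37} + \frac{189}{206} = \frac{4933}{7622}$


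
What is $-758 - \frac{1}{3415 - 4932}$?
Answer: $- \frac{1149885}{1517} \approx -758.0$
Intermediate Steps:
$-758 - \frac{1}{3415 - 4932} = -758 - \frac{1}{-1517} = -758 - - \frac{1}{1517} = -758 + \frac{1}{1517} = - \frac{1149885}{1517}$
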